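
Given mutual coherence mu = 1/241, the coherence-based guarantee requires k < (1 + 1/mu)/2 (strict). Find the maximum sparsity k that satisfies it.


1/mu = 241.
1 + 1/mu = 242.
(1 + 1/mu)/2 = 121 is an integer and the inequality is strict, so k_max = 121 - 1 = 120.

120


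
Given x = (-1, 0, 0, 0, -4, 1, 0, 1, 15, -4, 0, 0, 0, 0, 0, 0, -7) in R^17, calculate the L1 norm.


Non-zero entries: [(0, -1), (4, -4), (5, 1), (7, 1), (8, 15), (9, -4), (16, -7)]
Absolute values: [1, 4, 1, 1, 15, 4, 7]
||x||_1 = sum = 33.

33


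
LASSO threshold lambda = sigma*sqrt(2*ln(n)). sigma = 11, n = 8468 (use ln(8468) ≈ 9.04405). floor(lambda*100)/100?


ln(8468) ≈ 9.04405.
2*ln(n) ≈ 18.0881.
sqrt(2*ln(n)) ≈ sqrt(18.0881) ≈ 4.253011.
lambda ≈ 11*4.253011 = 46.783121.
floor(lambda*100)/100 = 46.78.

46.78


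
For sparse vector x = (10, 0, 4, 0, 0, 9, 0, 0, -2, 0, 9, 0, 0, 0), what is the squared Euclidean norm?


Non-zero entries: [(0, 10), (2, 4), (5, 9), (8, -2), (10, 9)]
Squares: [100, 16, 81, 4, 81]
||x||_2^2 = sum = 282.

282


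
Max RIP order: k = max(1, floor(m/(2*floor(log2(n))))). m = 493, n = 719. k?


floor(log2(719)) = 9.
2*9 = 18.
m/(2*floor(log2(n))) = 493/18 ≈ 27.3889.
floor = 27.
k = max(1, 27) = 27.

27


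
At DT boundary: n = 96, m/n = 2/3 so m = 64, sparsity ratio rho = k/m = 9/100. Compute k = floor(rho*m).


m = 2/3*96 = 64.
rho = 9/100.
rho*m = 9/100*64 = 5.76.
k = floor(5.76) = 5.

5


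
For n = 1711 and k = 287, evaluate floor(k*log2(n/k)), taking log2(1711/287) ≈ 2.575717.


log2(n/k) = log2(1711/287) ≈ 2.575717.
k*log2(n/k) ≈ 287*2.575717 = 739.230779.
floor(739.230779) = 739.

739


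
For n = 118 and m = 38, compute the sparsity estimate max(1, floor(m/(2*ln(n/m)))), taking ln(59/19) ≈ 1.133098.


n/m = 118/38 = 59/19.
ln(n/m) ≈ 1.133098.
2*ln(n/m) ≈ 2.266196.
m/(2*ln(n/m)) ≈ 38/2.266196 ≈ 16.7682.
floor = 16.
k_max = max(1, 16) = 16.

16


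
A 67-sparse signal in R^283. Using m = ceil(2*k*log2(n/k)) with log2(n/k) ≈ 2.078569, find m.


log2(n/k) = log2(283/67) ≈ 2.078569.
2*k*log2(n/k) ≈ 2*67*2.078569 = 278.528246.
m = ceil(278.528246) = 279.

279


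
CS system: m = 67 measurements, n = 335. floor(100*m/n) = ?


100*m/n = 100*67/335 ≈ 20.0.
floor = 20.

20


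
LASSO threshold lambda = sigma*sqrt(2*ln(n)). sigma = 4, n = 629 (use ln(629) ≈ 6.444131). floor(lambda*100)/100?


ln(629) ≈ 6.444131.
2*ln(n) ≈ 12.888262.
sqrt(2*ln(n)) ≈ sqrt(12.888262) ≈ 3.590023.
lambda ≈ 4*3.590023 = 14.360092.
floor(lambda*100)/100 = 14.36.

14.36


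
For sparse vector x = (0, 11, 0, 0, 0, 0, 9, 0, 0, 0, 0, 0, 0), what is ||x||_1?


Non-zero entries: [(1, 11), (6, 9)]
Absolute values: [11, 9]
||x||_1 = sum = 20.

20


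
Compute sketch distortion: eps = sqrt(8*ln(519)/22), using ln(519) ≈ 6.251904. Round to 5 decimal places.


ln(519) ≈ 6.251904.
8*ln(N)/m ≈ 8*6.251904/22 ≈ 2.27341964.
eps = sqrt(2.27341964) ≈ 1.5077863 ≈ 1.50779.

1.50779


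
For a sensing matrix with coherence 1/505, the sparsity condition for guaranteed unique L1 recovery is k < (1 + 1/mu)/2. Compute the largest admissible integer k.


1/mu = 505.
1 + 1/mu = 506.
(1 + 1/mu)/2 = 253 is an integer and the inequality is strict, so k_max = 253 - 1 = 252.

252


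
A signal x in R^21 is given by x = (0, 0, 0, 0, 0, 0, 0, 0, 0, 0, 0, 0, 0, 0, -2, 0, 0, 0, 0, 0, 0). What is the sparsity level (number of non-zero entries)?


Non-zero positions: [14].
Sparsity = 1.

1


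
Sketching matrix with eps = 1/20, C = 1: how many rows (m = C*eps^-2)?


1/eps = 20.
(1/eps)^2 = 400.
m = 1*400 = 400.

400


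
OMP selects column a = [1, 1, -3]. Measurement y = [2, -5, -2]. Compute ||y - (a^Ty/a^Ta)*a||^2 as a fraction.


a^T a = 11.
a^T y = 3.
coeff = 3/11 = 3/11.
||r||^2 = 354/11.

354/11


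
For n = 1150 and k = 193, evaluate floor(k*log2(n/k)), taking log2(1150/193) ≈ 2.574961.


log2(n/k) = log2(1150/193) ≈ 2.574961.
k*log2(n/k) ≈ 193*2.574961 = 496.967473.
floor(496.967473) = 496.

496


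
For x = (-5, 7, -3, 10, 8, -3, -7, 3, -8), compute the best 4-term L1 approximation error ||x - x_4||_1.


Sorted |x_i| descending: [10, 8, 8, 7, 7, 5, 3, 3, 3]
Keep top 4: [10, 8, 8, 7]
Tail entries: [7, 5, 3, 3, 3]
L1 error = sum of tail = 21.

21


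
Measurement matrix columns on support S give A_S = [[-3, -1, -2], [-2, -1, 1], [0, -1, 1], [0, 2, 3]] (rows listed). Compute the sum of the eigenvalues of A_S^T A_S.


Sum of eigenvalues of A_S^T A_S = trace(A_S^T A_S) = sum of squared column norms of A_S.
A_S^T A_S diagonal: [13, 7, 15].
trace = 13 + 7 + 15 = 35.

35


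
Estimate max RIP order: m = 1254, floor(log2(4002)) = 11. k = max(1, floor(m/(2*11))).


floor(log2(4002)) = 11.
2*11 = 22.
m/(2*floor(log2(n))) = 1254/22 ≈ 57.0.
floor = 57.
k = max(1, 57) = 57.

57


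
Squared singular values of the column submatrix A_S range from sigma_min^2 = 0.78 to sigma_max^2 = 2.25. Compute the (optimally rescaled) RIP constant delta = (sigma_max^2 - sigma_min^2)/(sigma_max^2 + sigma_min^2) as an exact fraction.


lambda_max - lambda_min = 2.25 - 0.78 = 1.47.
lambda_max + lambda_min = 2.25 + 0.78 = 3.03.
delta = 1.47/3.03 = 147/303 = 49/101.

49/101


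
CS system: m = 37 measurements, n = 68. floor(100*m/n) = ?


100*m/n = 100*37/68 ≈ 54.4118.
floor = 54.

54


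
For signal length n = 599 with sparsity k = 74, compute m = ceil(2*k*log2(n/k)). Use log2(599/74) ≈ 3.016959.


log2(n/k) = log2(599/74) ≈ 3.016959.
2*k*log2(n/k) ≈ 2*74*3.016959 = 446.509932.
m = ceil(446.509932) = 447.

447


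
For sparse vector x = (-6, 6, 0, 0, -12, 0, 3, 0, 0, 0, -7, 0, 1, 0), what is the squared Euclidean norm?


Non-zero entries: [(0, -6), (1, 6), (4, -12), (6, 3), (10, -7), (12, 1)]
Squares: [36, 36, 144, 9, 49, 1]
||x||_2^2 = sum = 275.

275


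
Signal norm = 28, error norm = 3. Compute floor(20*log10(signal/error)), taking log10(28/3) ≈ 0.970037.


||x||/||e|| = 28/3.
log10(28/3) ≈ 0.970037.
20*log10(||x||/||e||) ≈ 20*0.970037 = 19.40074.
floor(19.40074) = 19.

19


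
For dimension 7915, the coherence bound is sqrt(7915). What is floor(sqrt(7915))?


88^2 = 7744 <= 7915 < 7921 = 89^2, so 88 <= sqrt(7915) < 89.
floor(sqrt(7915)) = 88.

88


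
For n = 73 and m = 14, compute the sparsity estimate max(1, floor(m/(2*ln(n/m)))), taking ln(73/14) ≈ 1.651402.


n/m = 73/14.
ln(n/m) ≈ 1.651402.
2*ln(n/m) ≈ 3.302804.
m/(2*ln(n/m)) ≈ 14/3.302804 ≈ 4.2388.
floor = 4.
k_max = max(1, 4) = 4.

4


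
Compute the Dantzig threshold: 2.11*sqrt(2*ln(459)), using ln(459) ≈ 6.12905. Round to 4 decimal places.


ln(459) ≈ 6.12905.
2*ln(n) ≈ 12.2581.
sqrt(2*ln(n)) ≈ sqrt(12.2581) ≈ 3.501157.
threshold ≈ 2.11*3.501157 = 7.38744127 ≈ 7.3874.

7.3874


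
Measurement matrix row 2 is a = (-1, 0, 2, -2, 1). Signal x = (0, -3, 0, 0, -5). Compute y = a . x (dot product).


Non-zero terms: ['0*-3', '1*-5']
Products: [0, -5]
y = sum = -5.

-5


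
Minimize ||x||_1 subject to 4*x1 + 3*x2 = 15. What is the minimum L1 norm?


Axis intercepts:
  x1 = 15/4, x2 = 0: L1 = 15/4
  x1 = 0, x2 = 5: L1 = 5
x* = (15/4, 0)
||x*||_1 = 15/4.

15/4


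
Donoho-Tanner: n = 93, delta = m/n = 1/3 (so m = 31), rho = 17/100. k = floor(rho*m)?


m = 1/3*93 = 31.
rho = 17/100.
rho*m = 17/100*31 = 5.27.
k = floor(5.27) = 5.

5


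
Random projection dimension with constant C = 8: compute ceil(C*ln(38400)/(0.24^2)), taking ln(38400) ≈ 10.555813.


ln(38400) ≈ 10.555813.
eps^2 = 0.24^2 = 0.0576.
C*ln(N)/eps^2 ≈ 8*10.555813/0.0576 ≈ 1466.0851.
m = ceil(1466.0851) = 1467.

1467


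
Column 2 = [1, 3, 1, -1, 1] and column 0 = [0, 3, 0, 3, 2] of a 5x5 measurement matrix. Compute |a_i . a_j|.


Inner product: 1*0 + 3*3 + 1*0 + -1*3 + 1*2
Products: [0, 9, 0, -3, 2]
Sum = 8.
|dot| = 8.

8


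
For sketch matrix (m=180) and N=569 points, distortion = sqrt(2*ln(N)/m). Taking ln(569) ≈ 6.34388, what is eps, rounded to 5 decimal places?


ln(569) ≈ 6.34388.
2*ln(N)/m ≈ 2*6.34388/180 ≈ 0.07048756.
eps = sqrt(0.07048756) ≈ 0.2654949 ≈ 0.26549.

0.26549


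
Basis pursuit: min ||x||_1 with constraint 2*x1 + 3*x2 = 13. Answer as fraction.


Axis intercepts:
  x1 = 13/2, x2 = 0: L1 = 13/2
  x1 = 0, x2 = 13/3: L1 = 13/3
x* = (0, 13/3)
||x*||_1 = 13/3.

13/3


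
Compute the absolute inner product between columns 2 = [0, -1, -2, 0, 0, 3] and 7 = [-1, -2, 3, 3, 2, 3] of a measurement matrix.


Inner product: 0*-1 + -1*-2 + -2*3 + 0*3 + 0*2 + 3*3
Products: [0, 2, -6, 0, 0, 9]
Sum = 5.
|dot| = 5.

5


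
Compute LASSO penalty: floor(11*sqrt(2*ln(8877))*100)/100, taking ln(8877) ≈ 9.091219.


ln(8877) ≈ 9.091219.
2*ln(n) ≈ 18.182438.
sqrt(2*ln(n)) ≈ sqrt(18.182438) ≈ 4.264087.
lambda ≈ 11*4.264087 = 46.904957.
floor(lambda*100)/100 = 46.90.

46.90


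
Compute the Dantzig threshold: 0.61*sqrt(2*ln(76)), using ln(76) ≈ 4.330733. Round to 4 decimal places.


ln(76) ≈ 4.330733.
2*ln(n) ≈ 8.661466.
sqrt(2*ln(n)) ≈ sqrt(8.661466) ≈ 2.943037.
threshold ≈ 0.61*2.943037 = 1.79525257 ≈ 1.7953.

1.7953


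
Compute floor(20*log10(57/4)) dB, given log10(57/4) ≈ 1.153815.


||x||/||e|| = 57/4.
log10(57/4) ≈ 1.153815.
20*log10(||x||/||e||) ≈ 20*1.153815 = 23.0763.
floor(23.0763) = 23.

23


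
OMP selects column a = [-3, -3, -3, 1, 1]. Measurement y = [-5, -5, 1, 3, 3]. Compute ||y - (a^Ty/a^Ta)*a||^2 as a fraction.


a^T a = 29.
a^T y = 33.
coeff = 33/29 = 33/29.
||r||^2 = 912/29.

912/29


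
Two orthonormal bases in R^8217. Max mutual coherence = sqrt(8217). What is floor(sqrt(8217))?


90^2 = 8100 <= 8217 < 8281 = 91^2, so 90 <= sqrt(8217) < 91.
floor(sqrt(8217)) = 90.

90


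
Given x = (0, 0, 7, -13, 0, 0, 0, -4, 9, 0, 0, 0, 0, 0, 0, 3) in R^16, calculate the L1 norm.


Non-zero entries: [(2, 7), (3, -13), (7, -4), (8, 9), (15, 3)]
Absolute values: [7, 13, 4, 9, 3]
||x||_1 = sum = 36.

36


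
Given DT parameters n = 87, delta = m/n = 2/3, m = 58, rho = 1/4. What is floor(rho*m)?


m = 2/3*87 = 58.
rho = 1/4.
rho*m = 1/4*58 = 14.5.
k = floor(14.5) = 14.

14


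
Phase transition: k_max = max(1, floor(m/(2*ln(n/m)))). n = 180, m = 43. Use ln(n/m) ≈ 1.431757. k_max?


n/m = 180/43.
ln(n/m) ≈ 1.431757.
2*ln(n/m) ≈ 2.863514.
m/(2*ln(n/m)) ≈ 43/2.863514 ≈ 15.0165.
floor = 15.
k_max = max(1, 15) = 15.

15


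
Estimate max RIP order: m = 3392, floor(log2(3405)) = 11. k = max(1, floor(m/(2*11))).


floor(log2(3405)) = 11.
2*11 = 22.
m/(2*floor(log2(n))) = 3392/22 ≈ 154.1818.
floor = 154.
k = max(1, 154) = 154.

154


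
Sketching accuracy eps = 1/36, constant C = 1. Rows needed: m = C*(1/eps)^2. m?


1/eps = 36.
(1/eps)^2 = 1296.
m = 1*1296 = 1296.

1296


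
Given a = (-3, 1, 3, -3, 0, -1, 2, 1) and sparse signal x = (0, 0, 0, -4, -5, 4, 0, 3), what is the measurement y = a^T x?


Non-zero terms: ['-3*-4', '0*-5', '-1*4', '1*3']
Products: [12, 0, -4, 3]
y = sum = 11.

11


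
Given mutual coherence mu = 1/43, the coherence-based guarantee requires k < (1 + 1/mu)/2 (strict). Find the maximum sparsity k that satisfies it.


1/mu = 43.
1 + 1/mu = 44.
(1 + 1/mu)/2 = 22 is an integer and the inequality is strict, so k_max = 22 - 1 = 21.

21


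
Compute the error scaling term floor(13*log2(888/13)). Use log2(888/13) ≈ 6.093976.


log2(n/k) = log2(888/13) ≈ 6.093976.
k*log2(n/k) ≈ 13*6.093976 = 79.221688.
floor(79.221688) = 79.

79


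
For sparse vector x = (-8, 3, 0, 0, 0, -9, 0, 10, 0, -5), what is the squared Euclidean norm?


Non-zero entries: [(0, -8), (1, 3), (5, -9), (7, 10), (9, -5)]
Squares: [64, 9, 81, 100, 25]
||x||_2^2 = sum = 279.

279


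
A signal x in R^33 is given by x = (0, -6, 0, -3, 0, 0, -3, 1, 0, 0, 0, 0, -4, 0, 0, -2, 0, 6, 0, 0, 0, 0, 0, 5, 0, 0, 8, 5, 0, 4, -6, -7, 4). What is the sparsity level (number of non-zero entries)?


Non-zero positions: [1, 3, 6, 7, 12, 15, 17, 23, 26, 27, 29, 30, 31, 32].
Sparsity = 14.

14


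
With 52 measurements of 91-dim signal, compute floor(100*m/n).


100*m/n = 100*52/91 ≈ 57.1429.
floor = 57.

57


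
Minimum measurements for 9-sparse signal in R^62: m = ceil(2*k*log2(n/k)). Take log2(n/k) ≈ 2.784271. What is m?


log2(n/k) = log2(62/9) ≈ 2.784271.
2*k*log2(n/k) ≈ 2*9*2.784271 = 50.116878.
m = ceil(50.116878) = 51.

51


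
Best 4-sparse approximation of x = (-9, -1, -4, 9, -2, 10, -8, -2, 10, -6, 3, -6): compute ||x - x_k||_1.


Sorted |x_i| descending: [10, 10, 9, 9, 8, 6, 6, 4, 3, 2, 2, 1]
Keep top 4: [10, 10, 9, 9]
Tail entries: [8, 6, 6, 4, 3, 2, 2, 1]
L1 error = sum of tail = 32.

32


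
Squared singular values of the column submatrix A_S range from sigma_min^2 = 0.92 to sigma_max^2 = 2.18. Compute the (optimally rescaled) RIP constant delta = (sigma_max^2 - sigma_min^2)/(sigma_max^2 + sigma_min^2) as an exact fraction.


lambda_max - lambda_min = 2.18 - 0.92 = 1.26.
lambda_max + lambda_min = 2.18 + 0.92 = 3.10.
delta = 1.26/3.10 = 126/310 = 63/155.

63/155


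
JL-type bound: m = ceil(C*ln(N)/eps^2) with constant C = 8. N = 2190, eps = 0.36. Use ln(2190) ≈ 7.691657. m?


ln(2190) ≈ 7.691657.
eps^2 = 0.36^2 = 0.1296.
C*ln(N)/eps^2 ≈ 8*7.691657/0.1296 ≈ 474.7936.
m = ceil(474.7936) = 475.

475


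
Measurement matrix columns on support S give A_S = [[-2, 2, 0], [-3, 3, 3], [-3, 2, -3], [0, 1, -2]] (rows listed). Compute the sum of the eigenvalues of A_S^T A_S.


Sum of eigenvalues of A_S^T A_S = trace(A_S^T A_S) = sum of squared column norms of A_S.
A_S^T A_S diagonal: [22, 18, 22].
trace = 22 + 18 + 22 = 62.

62


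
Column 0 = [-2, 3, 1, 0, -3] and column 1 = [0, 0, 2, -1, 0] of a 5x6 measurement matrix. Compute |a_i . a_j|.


Inner product: -2*0 + 3*0 + 1*2 + 0*-1 + -3*0
Products: [0, 0, 2, 0, 0]
Sum = 2.
|dot| = 2.

2


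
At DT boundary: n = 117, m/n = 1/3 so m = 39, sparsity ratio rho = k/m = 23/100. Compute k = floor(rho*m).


m = 1/3*117 = 39.
rho = 23/100.
rho*m = 23/100*39 = 8.97.
k = floor(8.97) = 8.

8


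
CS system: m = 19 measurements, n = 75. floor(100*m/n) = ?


100*m/n = 100*19/75 ≈ 25.3333.
floor = 25.

25


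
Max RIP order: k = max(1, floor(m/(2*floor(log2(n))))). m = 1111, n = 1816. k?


floor(log2(1816)) = 10.
2*10 = 20.
m/(2*floor(log2(n))) = 1111/20 ≈ 55.55.
floor = 55.
k = max(1, 55) = 55.

55


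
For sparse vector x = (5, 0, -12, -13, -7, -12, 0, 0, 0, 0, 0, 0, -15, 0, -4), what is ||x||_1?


Non-zero entries: [(0, 5), (2, -12), (3, -13), (4, -7), (5, -12), (12, -15), (14, -4)]
Absolute values: [5, 12, 13, 7, 12, 15, 4]
||x||_1 = sum = 68.

68


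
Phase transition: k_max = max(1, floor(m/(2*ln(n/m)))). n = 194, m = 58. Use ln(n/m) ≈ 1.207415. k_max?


n/m = 194/58 = 97/29.
ln(n/m) ≈ 1.207415.
2*ln(n/m) ≈ 2.41483.
m/(2*ln(n/m)) ≈ 58/2.41483 ≈ 24.0183.
floor = 24.
k_max = max(1, 24) = 24.

24


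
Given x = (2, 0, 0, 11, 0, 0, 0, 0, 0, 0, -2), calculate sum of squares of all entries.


Non-zero entries: [(0, 2), (3, 11), (10, -2)]
Squares: [4, 121, 4]
||x||_2^2 = sum = 129.

129


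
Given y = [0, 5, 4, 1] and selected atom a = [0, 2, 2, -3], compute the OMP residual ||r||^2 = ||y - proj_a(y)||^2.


a^T a = 17.
a^T y = 15.
coeff = 15/17 = 15/17.
||r||^2 = 489/17.

489/17


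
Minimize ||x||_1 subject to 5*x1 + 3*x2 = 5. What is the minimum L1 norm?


Axis intercepts:
  x1 = 1, x2 = 0: L1 = 1
  x1 = 0, x2 = 5/3: L1 = 5/3
x* = (1, 0)
||x*||_1 = 1.

1


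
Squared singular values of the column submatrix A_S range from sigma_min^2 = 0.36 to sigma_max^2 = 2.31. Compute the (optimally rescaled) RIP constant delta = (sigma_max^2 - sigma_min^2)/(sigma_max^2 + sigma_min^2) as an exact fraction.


lambda_max - lambda_min = 2.31 - 0.36 = 1.95.
lambda_max + lambda_min = 2.31 + 0.36 = 2.67.
delta = 1.95/2.67 = 195/267 = 65/89.

65/89


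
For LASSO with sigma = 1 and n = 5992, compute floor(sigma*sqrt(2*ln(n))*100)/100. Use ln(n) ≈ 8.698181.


ln(5992) ≈ 8.698181.
2*ln(n) ≈ 17.396362.
sqrt(2*ln(n)) ≈ sqrt(17.396362) ≈ 4.170895.
lambda ≈ 1*4.170895 = 4.170895.
floor(lambda*100)/100 = 4.17.

4.17


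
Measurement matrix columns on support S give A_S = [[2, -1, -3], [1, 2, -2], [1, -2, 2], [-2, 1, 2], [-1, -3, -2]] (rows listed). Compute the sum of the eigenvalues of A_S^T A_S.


Sum of eigenvalues of A_S^T A_S = trace(A_S^T A_S) = sum of squared column norms of A_S.
A_S^T A_S diagonal: [11, 19, 25].
trace = 11 + 19 + 25 = 55.

55


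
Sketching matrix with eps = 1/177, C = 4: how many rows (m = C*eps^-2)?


1/eps = 177.
(1/eps)^2 = 31329.
m = 4*31329 = 125316.

125316


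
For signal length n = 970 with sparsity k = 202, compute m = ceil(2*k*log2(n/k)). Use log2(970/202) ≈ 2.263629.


log2(n/k) = log2(970/202) ≈ 2.263629.
2*k*log2(n/k) ≈ 2*202*2.263629 = 914.506116.
m = ceil(914.506116) = 915.

915


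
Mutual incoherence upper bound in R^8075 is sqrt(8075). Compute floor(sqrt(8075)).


89^2 = 7921 <= 8075 < 8100 = 90^2, so 89 <= sqrt(8075) < 90.
floor(sqrt(8075)) = 89.

89


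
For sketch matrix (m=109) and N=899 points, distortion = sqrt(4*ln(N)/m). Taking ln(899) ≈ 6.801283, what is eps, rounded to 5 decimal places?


ln(899) ≈ 6.801283.
4*ln(N)/m ≈ 4*6.801283/109 ≈ 0.24958837.
eps = sqrt(0.24958837) ≈ 0.4995882 ≈ 0.49959.

0.49959


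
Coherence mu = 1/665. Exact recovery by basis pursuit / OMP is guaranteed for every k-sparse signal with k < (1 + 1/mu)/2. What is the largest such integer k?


1/mu = 665.
1 + 1/mu = 666.
(1 + 1/mu)/2 = 333 is an integer and the inequality is strict, so k_max = 333 - 1 = 332.

332


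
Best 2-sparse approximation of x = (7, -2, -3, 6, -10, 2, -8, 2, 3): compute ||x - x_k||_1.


Sorted |x_i| descending: [10, 8, 7, 6, 3, 3, 2, 2, 2]
Keep top 2: [10, 8]
Tail entries: [7, 6, 3, 3, 2, 2, 2]
L1 error = sum of tail = 25.

25


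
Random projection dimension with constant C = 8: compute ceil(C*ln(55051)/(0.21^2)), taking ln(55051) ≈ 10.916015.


ln(55051) ≈ 10.916015.
eps^2 = 0.21^2 = 0.0441.
C*ln(N)/eps^2 ≈ 8*10.916015/0.0441 ≈ 1980.2295.
m = ceil(1980.2295) = 1981.

1981


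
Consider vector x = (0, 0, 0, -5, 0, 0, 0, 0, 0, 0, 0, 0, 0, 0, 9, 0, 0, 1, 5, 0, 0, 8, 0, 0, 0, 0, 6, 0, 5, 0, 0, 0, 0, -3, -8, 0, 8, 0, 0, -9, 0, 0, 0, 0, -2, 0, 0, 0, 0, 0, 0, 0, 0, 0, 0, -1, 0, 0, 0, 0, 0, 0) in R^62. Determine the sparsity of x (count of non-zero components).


Non-zero positions: [3, 14, 17, 18, 21, 26, 28, 33, 34, 36, 39, 44, 55].
Sparsity = 13.

13


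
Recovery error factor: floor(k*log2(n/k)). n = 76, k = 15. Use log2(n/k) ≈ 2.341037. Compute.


log2(n/k) = log2(76/15) ≈ 2.341037.
k*log2(n/k) ≈ 15*2.341037 = 35.115555.
floor(35.115555) = 35.

35


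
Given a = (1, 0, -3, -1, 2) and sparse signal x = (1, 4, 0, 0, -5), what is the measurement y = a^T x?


Non-zero terms: ['1*1', '0*4', '2*-5']
Products: [1, 0, -10]
y = sum = -9.

-9


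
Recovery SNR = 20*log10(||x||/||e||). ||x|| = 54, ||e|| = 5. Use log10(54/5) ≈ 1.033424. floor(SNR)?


||x||/||e|| = 54/5.
log10(54/5) ≈ 1.033424.
20*log10(||x||/||e||) ≈ 20*1.033424 = 20.66848.
floor(20.66848) = 20.

20


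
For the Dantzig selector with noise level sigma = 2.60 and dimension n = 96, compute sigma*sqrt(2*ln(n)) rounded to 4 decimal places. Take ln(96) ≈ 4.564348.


ln(96) ≈ 4.564348.
2*ln(n) ≈ 9.128696.
sqrt(2*ln(n)) ≈ sqrt(9.128696) ≈ 3.021373.
threshold ≈ 2.60*3.021373 = 7.8555698 ≈ 7.8556.

7.8556


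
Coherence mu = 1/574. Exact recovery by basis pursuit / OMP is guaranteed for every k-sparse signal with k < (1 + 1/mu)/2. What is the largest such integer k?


1/mu = 574.
1 + 1/mu = 575.
(1 + 1/mu)/2 = 287.5 is not an integer, so k_max = floor(287.5) = 287.

287


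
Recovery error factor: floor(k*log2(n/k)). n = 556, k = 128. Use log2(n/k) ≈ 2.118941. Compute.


log2(n/k) = log2(556/128) ≈ 2.118941.
k*log2(n/k) ≈ 128*2.118941 = 271.224448.
floor(271.224448) = 271.

271


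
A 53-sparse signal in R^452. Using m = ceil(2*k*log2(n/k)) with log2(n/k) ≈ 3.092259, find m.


log2(n/k) = log2(452/53) ≈ 3.092259.
2*k*log2(n/k) ≈ 2*53*3.092259 = 327.779454.
m = ceil(327.779454) = 328.

328


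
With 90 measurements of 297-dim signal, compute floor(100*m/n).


100*m/n = 100*90/297 ≈ 30.303.
floor = 30.

30


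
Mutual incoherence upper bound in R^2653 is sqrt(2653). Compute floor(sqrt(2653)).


51^2 = 2601 <= 2653 < 2704 = 52^2, so 51 <= sqrt(2653) < 52.
floor(sqrt(2653)) = 51.

51


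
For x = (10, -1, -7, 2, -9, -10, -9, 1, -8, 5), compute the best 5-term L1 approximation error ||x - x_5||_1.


Sorted |x_i| descending: [10, 10, 9, 9, 8, 7, 5, 2, 1, 1]
Keep top 5: [10, 10, 9, 9, 8]
Tail entries: [7, 5, 2, 1, 1]
L1 error = sum of tail = 16.

16


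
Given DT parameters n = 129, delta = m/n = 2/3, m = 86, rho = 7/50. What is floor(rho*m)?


m = 2/3*129 = 86.
rho = 7/50.
rho*m = 7/50*86 = 12.04.
k = floor(12.04) = 12.

12


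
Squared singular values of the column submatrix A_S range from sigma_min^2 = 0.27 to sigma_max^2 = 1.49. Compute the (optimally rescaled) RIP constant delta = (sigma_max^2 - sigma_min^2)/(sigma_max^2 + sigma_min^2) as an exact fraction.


lambda_max - lambda_min = 1.49 - 0.27 = 1.22.
lambda_max + lambda_min = 1.49 + 0.27 = 1.76.
delta = 1.22/1.76 = 122/176 = 61/88.

61/88


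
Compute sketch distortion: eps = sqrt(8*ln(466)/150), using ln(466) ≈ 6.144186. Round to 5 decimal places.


ln(466) ≈ 6.144186.
8*ln(N)/m ≈ 8*6.144186/150 ≈ 0.32768992.
eps = sqrt(0.32768992) ≈ 0.5724421 ≈ 0.57244.

0.57244


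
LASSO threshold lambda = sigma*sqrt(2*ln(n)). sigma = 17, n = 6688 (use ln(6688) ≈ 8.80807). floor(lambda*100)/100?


ln(6688) ≈ 8.80807.
2*ln(n) ≈ 17.61614.
sqrt(2*ln(n)) ≈ sqrt(17.61614) ≈ 4.197159.
lambda ≈ 17*4.197159 = 71.351703.
floor(lambda*100)/100 = 71.35.

71.35


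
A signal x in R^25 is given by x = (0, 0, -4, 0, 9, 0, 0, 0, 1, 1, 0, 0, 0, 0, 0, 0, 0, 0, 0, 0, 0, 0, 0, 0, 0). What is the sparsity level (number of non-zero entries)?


Non-zero positions: [2, 4, 8, 9].
Sparsity = 4.

4


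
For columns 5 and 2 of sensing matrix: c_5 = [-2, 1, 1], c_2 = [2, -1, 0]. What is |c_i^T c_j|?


Inner product: -2*2 + 1*-1 + 1*0
Products: [-4, -1, 0]
Sum = -5.
|dot| = 5.

5


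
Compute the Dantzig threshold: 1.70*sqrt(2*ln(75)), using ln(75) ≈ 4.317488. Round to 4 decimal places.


ln(75) ≈ 4.317488.
2*ln(n) ≈ 8.634976.
sqrt(2*ln(n)) ≈ sqrt(8.634976) ≈ 2.938533.
threshold ≈ 1.70*2.938533 = 4.9955061 ≈ 4.9955.

4.9955


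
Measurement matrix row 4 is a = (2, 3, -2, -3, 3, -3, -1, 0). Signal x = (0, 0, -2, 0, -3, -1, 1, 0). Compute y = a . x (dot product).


Non-zero terms: ['-2*-2', '3*-3', '-3*-1', '-1*1']
Products: [4, -9, 3, -1]
y = sum = -3.

-3


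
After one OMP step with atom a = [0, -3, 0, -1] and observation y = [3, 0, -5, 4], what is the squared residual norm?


a^T a = 10.
a^T y = -4.
coeff = -4/10 = -2/5.
||r||^2 = 242/5.

242/5


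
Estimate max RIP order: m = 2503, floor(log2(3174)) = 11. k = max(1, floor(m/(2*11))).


floor(log2(3174)) = 11.
2*11 = 22.
m/(2*floor(log2(n))) = 2503/22 ≈ 113.7727.
floor = 113.
k = max(1, 113) = 113.

113


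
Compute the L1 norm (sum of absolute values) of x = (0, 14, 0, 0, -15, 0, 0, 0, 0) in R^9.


Non-zero entries: [(1, 14), (4, -15)]
Absolute values: [14, 15]
||x||_1 = sum = 29.

29


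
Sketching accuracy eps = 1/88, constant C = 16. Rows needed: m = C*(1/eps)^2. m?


1/eps = 88.
(1/eps)^2 = 7744.
m = 16*7744 = 123904.

123904


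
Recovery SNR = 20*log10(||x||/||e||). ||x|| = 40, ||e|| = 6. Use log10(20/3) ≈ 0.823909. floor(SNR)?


||x||/||e|| = 40/6 = 20/3.
log10(20/3) ≈ 0.823909.
20*log10(||x||/||e||) ≈ 20*0.823909 = 16.47818.
floor(16.47818) = 16.

16


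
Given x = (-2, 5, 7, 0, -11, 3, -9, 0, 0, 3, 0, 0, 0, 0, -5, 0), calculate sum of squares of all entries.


Non-zero entries: [(0, -2), (1, 5), (2, 7), (4, -11), (5, 3), (6, -9), (9, 3), (14, -5)]
Squares: [4, 25, 49, 121, 9, 81, 9, 25]
||x||_2^2 = sum = 323.

323


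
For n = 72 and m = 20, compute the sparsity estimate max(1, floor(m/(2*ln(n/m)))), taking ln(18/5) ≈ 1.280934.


n/m = 72/20 = 18/5.
ln(n/m) ≈ 1.280934.
2*ln(n/m) ≈ 2.561868.
m/(2*ln(n/m)) ≈ 20/2.561868 ≈ 7.8068.
floor = 7.
k_max = max(1, 7) = 7.

7


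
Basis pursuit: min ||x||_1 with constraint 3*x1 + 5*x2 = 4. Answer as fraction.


Axis intercepts:
  x1 = 4/3, x2 = 0: L1 = 4/3
  x1 = 0, x2 = 4/5: L1 = 4/5
x* = (0, 4/5)
||x*||_1 = 4/5.

4/5


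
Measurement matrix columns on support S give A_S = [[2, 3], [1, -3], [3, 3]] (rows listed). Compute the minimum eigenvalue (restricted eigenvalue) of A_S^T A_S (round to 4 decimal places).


A_S^T A_S = [[14, 12], [12, 27]].
trace = 41.
det = 234.
disc = trace^2 - 4*det = 1681 - 4*234 = 745.
sqrt(745) ≈ 27.294688.
lam_min = (41 - sqrt(745))/2 ≈ (41 - 27.294688)/2 = 6.852656 ≈ 6.8527.

6.8527


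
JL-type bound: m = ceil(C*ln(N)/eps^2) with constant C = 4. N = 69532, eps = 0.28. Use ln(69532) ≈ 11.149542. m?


ln(69532) ≈ 11.149542.
eps^2 = 0.28^2 = 0.0784.
C*ln(N)/eps^2 ≈ 4*11.149542/0.0784 ≈ 568.8542.
m = ceil(568.8542) = 569.

569


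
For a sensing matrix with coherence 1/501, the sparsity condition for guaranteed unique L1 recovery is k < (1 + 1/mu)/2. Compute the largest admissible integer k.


1/mu = 501.
1 + 1/mu = 502.
(1 + 1/mu)/2 = 251 is an integer and the inequality is strict, so k_max = 251 - 1 = 250.

250


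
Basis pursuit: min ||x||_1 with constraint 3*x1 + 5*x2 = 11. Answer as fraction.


Axis intercepts:
  x1 = 11/3, x2 = 0: L1 = 11/3
  x1 = 0, x2 = 11/5: L1 = 11/5
x* = (0, 11/5)
||x*||_1 = 11/5.

11/5


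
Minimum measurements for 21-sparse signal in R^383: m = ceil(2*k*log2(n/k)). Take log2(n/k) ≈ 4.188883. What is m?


log2(n/k) = log2(383/21) ≈ 4.188883.
2*k*log2(n/k) ≈ 2*21*4.188883 = 175.933086.
m = ceil(175.933086) = 176.

176


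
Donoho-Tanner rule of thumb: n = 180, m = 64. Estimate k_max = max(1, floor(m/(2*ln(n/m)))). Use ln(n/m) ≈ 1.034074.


n/m = 180/64 = 45/16.
ln(n/m) ≈ 1.034074.
2*ln(n/m) ≈ 2.068148.
m/(2*ln(n/m)) ≈ 64/2.068148 ≈ 30.9456.
floor = 30.
k_max = max(1, 30) = 30.

30


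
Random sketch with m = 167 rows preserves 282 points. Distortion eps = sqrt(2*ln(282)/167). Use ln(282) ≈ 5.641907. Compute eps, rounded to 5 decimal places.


ln(282) ≈ 5.641907.
2*ln(N)/m ≈ 2*5.641907/167 ≈ 0.06756775.
eps = sqrt(0.06756775) ≈ 0.259938 ≈ 0.25994.

0.25994


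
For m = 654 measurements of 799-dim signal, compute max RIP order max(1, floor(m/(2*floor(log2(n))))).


floor(log2(799)) = 9.
2*9 = 18.
m/(2*floor(log2(n))) = 654/18 ≈ 36.3333.
floor = 36.
k = max(1, 36) = 36.

36


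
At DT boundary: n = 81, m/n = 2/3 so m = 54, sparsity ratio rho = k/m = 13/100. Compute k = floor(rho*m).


m = 2/3*81 = 54.
rho = 13/100.
rho*m = 13/100*54 = 7.02.
k = floor(7.02) = 7.

7


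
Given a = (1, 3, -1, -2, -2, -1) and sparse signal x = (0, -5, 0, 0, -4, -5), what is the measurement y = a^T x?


Non-zero terms: ['3*-5', '-2*-4', '-1*-5']
Products: [-15, 8, 5]
y = sum = -2.

-2


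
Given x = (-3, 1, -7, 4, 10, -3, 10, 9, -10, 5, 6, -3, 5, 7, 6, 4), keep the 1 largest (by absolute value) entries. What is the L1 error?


Sorted |x_i| descending: [10, 10, 10, 9, 7, 7, 6, 6, 5, 5, 4, 4, 3, 3, 3, 1]
Keep top 1: [10]
Tail entries: [10, 10, 9, 7, 7, 6, 6, 5, 5, 4, 4, 3, 3, 3, 1]
L1 error = sum of tail = 83.

83


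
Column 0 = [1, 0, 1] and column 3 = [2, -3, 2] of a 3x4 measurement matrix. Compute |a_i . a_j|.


Inner product: 1*2 + 0*-3 + 1*2
Products: [2, 0, 2]
Sum = 4.
|dot| = 4.

4


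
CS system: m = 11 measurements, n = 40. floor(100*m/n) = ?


100*m/n = 100*11/40 ≈ 27.5.
floor = 27.

27


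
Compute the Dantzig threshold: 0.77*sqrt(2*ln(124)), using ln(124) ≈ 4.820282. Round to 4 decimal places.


ln(124) ≈ 4.820282.
2*ln(n) ≈ 9.640564.
sqrt(2*ln(n)) ≈ sqrt(9.640564) ≈ 3.104926.
threshold ≈ 0.77*3.104926 = 2.39079302 ≈ 2.3908.

2.3908


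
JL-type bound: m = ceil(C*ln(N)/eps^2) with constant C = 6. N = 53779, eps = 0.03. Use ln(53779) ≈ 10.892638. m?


ln(53779) ≈ 10.892638.
eps^2 = 0.03^2 = 0.0009.
C*ln(N)/eps^2 ≈ 6*10.892638/0.0009 ≈ 72617.5867.
m = ceil(72617.5867) = 72618.

72618


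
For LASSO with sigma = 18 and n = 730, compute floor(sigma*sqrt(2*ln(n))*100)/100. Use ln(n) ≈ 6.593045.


ln(730) ≈ 6.593045.
2*ln(n) ≈ 13.18609.
sqrt(2*ln(n)) ≈ sqrt(13.18609) ≈ 3.631266.
lambda ≈ 18*3.631266 = 65.362788.
floor(lambda*100)/100 = 65.36.

65.36


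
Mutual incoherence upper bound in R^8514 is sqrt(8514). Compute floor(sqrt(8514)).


92^2 = 8464 <= 8514 < 8649 = 93^2, so 92 <= sqrt(8514) < 93.
floor(sqrt(8514)) = 92.

92


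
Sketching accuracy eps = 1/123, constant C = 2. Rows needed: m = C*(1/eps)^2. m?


1/eps = 123.
(1/eps)^2 = 15129.
m = 2*15129 = 30258.

30258


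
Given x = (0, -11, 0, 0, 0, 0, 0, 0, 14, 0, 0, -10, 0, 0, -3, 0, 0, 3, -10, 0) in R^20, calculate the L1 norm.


Non-zero entries: [(1, -11), (8, 14), (11, -10), (14, -3), (17, 3), (18, -10)]
Absolute values: [11, 14, 10, 3, 3, 10]
||x||_1 = sum = 51.

51


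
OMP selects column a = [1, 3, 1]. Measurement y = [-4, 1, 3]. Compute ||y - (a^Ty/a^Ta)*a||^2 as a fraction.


a^T a = 11.
a^T y = 2.
coeff = 2/11 = 2/11.
||r||^2 = 282/11.

282/11


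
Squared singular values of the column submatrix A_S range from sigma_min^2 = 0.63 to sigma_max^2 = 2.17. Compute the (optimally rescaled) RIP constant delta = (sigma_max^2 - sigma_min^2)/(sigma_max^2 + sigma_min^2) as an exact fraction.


lambda_max - lambda_min = 2.17 - 0.63 = 1.54.
lambda_max + lambda_min = 2.17 + 0.63 = 2.80.
delta = 1.54/2.80 = 154/280 = 11/20.

11/20


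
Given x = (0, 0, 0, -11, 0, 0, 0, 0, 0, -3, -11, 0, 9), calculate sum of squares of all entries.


Non-zero entries: [(3, -11), (9, -3), (10, -11), (12, 9)]
Squares: [121, 9, 121, 81]
||x||_2^2 = sum = 332.

332


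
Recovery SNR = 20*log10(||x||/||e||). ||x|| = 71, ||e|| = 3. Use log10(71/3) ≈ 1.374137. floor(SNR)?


||x||/||e|| = 71/3.
log10(71/3) ≈ 1.374137.
20*log10(||x||/||e||) ≈ 20*1.374137 = 27.48274.
floor(27.48274) = 27.

27


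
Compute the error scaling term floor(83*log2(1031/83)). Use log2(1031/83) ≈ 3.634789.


log2(n/k) = log2(1031/83) ≈ 3.634789.
k*log2(n/k) ≈ 83*3.634789 = 301.687487.
floor(301.687487) = 301.

301


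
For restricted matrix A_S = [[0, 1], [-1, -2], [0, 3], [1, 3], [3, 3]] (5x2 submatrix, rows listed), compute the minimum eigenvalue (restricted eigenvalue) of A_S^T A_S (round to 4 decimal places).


A_S^T A_S = [[11, 14], [14, 32]].
trace = 43.
det = 156.
disc = trace^2 - 4*det = 1849 - 4*156 = 1225.
sqrt(1225) = 35.
lam_min = (43 - 35)/2 = 4 = 4.0000.

4.0000


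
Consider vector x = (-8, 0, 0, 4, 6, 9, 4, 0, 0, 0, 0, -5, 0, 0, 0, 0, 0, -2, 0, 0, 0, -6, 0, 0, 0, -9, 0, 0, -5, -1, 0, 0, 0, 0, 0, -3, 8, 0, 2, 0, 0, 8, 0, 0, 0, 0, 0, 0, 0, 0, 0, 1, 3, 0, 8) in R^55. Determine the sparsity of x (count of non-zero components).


Non-zero positions: [0, 3, 4, 5, 6, 11, 17, 21, 25, 28, 29, 35, 36, 38, 41, 51, 52, 54].
Sparsity = 18.

18


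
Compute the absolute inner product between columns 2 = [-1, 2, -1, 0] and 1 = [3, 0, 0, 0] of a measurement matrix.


Inner product: -1*3 + 2*0 + -1*0 + 0*0
Products: [-3, 0, 0, 0]
Sum = -3.
|dot| = 3.

3


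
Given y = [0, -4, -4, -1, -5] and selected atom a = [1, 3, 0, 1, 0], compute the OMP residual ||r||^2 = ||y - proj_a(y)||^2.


a^T a = 11.
a^T y = -13.
coeff = -13/11 = -13/11.
||r||^2 = 469/11.

469/11


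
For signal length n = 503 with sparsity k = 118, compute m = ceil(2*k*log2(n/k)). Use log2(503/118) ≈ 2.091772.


log2(n/k) = log2(503/118) ≈ 2.091772.
2*k*log2(n/k) ≈ 2*118*2.091772 = 493.658192.
m = ceil(493.658192) = 494.

494


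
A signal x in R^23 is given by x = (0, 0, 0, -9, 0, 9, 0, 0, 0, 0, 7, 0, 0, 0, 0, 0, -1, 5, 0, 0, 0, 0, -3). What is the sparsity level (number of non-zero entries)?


Non-zero positions: [3, 5, 10, 16, 17, 22].
Sparsity = 6.

6


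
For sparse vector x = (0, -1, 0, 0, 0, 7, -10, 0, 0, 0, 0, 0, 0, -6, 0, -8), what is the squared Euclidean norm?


Non-zero entries: [(1, -1), (5, 7), (6, -10), (13, -6), (15, -8)]
Squares: [1, 49, 100, 36, 64]
||x||_2^2 = sum = 250.

250


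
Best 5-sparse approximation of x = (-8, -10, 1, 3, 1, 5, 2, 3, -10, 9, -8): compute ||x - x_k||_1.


Sorted |x_i| descending: [10, 10, 9, 8, 8, 5, 3, 3, 2, 1, 1]
Keep top 5: [10, 10, 9, 8, 8]
Tail entries: [5, 3, 3, 2, 1, 1]
L1 error = sum of tail = 15.

15


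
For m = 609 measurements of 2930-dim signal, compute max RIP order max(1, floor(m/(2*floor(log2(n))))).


floor(log2(2930)) = 11.
2*11 = 22.
m/(2*floor(log2(n))) = 609/22 ≈ 27.6818.
floor = 27.
k = max(1, 27) = 27.

27


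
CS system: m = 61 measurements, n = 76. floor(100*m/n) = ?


100*m/n = 100*61/76 ≈ 80.2632.
floor = 80.

80


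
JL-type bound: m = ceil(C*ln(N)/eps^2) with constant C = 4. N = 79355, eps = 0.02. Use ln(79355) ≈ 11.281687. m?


ln(79355) ≈ 11.281687.
eps^2 = 0.02^2 = 0.0004.
C*ln(N)/eps^2 ≈ 4*11.281687/0.0004 ≈ 112816.87.
m = ceil(112816.87) = 112817.

112817


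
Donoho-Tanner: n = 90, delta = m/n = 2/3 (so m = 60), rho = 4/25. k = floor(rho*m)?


m = 2/3*90 = 60.
rho = 4/25.
rho*m = 4/25*60 = 9.6.
k = floor(9.6) = 9.

9


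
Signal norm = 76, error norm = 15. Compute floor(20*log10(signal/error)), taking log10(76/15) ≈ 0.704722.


||x||/||e|| = 76/15.
log10(76/15) ≈ 0.704722.
20*log10(||x||/||e||) ≈ 20*0.704722 = 14.09444.
floor(14.09444) = 14.

14


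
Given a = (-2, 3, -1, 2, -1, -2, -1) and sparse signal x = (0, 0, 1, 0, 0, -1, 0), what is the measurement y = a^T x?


Non-zero terms: ['-1*1', '-2*-1']
Products: [-1, 2]
y = sum = 1.

1


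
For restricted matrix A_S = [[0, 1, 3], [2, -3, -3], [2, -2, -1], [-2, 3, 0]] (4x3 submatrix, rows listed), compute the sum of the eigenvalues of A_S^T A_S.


Sum of eigenvalues of A_S^T A_S = trace(A_S^T A_S) = sum of squared column norms of A_S.
A_S^T A_S diagonal: [12, 23, 19].
trace = 12 + 23 + 19 = 54.

54


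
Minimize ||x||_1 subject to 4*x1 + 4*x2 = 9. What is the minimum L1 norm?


Axis intercepts:
  x1 = 9/4, x2 = 0: L1 = 9/4
  x1 = 0, x2 = 9/4: L1 = 9/4
x* = (9/4, 0)
||x*||_1 = 9/4.

9/4


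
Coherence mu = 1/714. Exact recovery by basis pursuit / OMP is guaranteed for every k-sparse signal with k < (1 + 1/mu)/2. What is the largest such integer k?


1/mu = 714.
1 + 1/mu = 715.
(1 + 1/mu)/2 = 357.5 is not an integer, so k_max = floor(357.5) = 357.

357


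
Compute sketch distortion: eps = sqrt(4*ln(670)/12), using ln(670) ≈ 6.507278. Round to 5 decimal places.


ln(670) ≈ 6.507278.
4*ln(N)/m ≈ 4*6.507278/12 ≈ 2.16909267.
eps = sqrt(2.16909267) ≈ 1.472784 ≈ 1.47278.

1.47278


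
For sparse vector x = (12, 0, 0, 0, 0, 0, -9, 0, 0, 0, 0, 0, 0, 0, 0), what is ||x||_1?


Non-zero entries: [(0, 12), (6, -9)]
Absolute values: [12, 9]
||x||_1 = sum = 21.

21


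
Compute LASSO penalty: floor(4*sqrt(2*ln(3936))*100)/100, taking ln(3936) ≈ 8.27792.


ln(3936) ≈ 8.27792.
2*ln(n) ≈ 16.55584.
sqrt(2*ln(n)) ≈ sqrt(16.55584) ≈ 4.068887.
lambda ≈ 4*4.068887 = 16.275548.
floor(lambda*100)/100 = 16.27.

16.27


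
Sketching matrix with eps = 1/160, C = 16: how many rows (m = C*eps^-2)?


1/eps = 160.
(1/eps)^2 = 25600.
m = 16*25600 = 409600.

409600


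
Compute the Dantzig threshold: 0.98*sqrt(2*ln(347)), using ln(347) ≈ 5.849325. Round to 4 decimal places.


ln(347) ≈ 5.849325.
2*ln(n) ≈ 11.69865.
sqrt(2*ln(n)) ≈ sqrt(11.69865) ≈ 3.420329.
threshold ≈ 0.98*3.420329 = 3.35192242 ≈ 3.3519.

3.3519


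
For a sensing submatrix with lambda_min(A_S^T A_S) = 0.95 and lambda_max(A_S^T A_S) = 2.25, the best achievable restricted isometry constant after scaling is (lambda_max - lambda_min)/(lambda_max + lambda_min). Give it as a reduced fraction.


lambda_max - lambda_min = 2.25 - 0.95 = 1.30.
lambda_max + lambda_min = 2.25 + 0.95 = 3.20.
delta = 1.30/3.20 = 130/320 = 13/32.

13/32


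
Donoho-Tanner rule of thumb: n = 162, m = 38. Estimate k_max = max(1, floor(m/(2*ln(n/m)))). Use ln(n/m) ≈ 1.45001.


n/m = 162/38 = 81/19.
ln(n/m) ≈ 1.45001.
2*ln(n/m) ≈ 2.90002.
m/(2*ln(n/m)) ≈ 38/2.90002 ≈ 13.1034.
floor = 13.
k_max = max(1, 13) = 13.

13


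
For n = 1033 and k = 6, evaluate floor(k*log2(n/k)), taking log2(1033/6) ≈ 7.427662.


log2(n/k) = log2(1033/6) ≈ 7.427662.
k*log2(n/k) ≈ 6*7.427662 = 44.565972.
floor(44.565972) = 44.

44


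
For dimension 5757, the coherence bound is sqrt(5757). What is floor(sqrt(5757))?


75^2 = 5625 <= 5757 < 5776 = 76^2, so 75 <= sqrt(5757) < 76.
floor(sqrt(5757)) = 75.

75


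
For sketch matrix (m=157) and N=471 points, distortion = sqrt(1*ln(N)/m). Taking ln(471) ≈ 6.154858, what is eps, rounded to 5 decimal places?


ln(471) ≈ 6.154858.
1*ln(N)/m ≈ 1*6.154858/157 ≈ 0.03920292.
eps = sqrt(0.03920292) ≈ 0.1979973 ≈ 0.19800.

0.19800


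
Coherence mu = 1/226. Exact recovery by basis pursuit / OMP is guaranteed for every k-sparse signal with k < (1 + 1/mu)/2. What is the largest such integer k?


1/mu = 226.
1 + 1/mu = 227.
(1 + 1/mu)/2 = 113.5 is not an integer, so k_max = floor(113.5) = 113.

113


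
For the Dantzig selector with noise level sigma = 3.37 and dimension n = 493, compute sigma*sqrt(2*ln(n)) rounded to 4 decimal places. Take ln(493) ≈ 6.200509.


ln(493) ≈ 6.200509.
2*ln(n) ≈ 12.401018.
sqrt(2*ln(n)) ≈ sqrt(12.401018) ≈ 3.521508.
threshold ≈ 3.37*3.521508 = 11.86748196 ≈ 11.8675.

11.8675


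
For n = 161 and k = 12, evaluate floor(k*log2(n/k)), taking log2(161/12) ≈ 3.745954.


log2(n/k) = log2(161/12) ≈ 3.745954.
k*log2(n/k) ≈ 12*3.745954 = 44.951448.
floor(44.951448) = 44.

44


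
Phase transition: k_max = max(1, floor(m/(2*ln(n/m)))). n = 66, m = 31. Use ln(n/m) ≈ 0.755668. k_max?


n/m = 66/31.
ln(n/m) ≈ 0.755668.
2*ln(n/m) ≈ 1.511336.
m/(2*ln(n/m)) ≈ 31/1.511336 ≈ 20.5117.
floor = 20.
k_max = max(1, 20) = 20.

20


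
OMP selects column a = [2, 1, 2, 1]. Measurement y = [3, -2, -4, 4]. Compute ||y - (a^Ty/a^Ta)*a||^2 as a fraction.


a^T a = 10.
a^T y = 0.
coeff = 0/10 = 0.
||r||^2 = 45.

45


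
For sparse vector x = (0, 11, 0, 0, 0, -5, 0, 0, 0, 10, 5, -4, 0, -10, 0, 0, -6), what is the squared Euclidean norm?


Non-zero entries: [(1, 11), (5, -5), (9, 10), (10, 5), (11, -4), (13, -10), (16, -6)]
Squares: [121, 25, 100, 25, 16, 100, 36]
||x||_2^2 = sum = 423.

423


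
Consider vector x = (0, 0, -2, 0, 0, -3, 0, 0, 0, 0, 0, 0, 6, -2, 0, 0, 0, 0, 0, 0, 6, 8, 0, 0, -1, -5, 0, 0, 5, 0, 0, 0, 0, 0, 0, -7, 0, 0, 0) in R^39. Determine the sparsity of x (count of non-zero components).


Non-zero positions: [2, 5, 12, 13, 20, 21, 24, 25, 28, 35].
Sparsity = 10.

10


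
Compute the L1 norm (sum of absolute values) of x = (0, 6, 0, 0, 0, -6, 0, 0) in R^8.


Non-zero entries: [(1, 6), (5, -6)]
Absolute values: [6, 6]
||x||_1 = sum = 12.

12


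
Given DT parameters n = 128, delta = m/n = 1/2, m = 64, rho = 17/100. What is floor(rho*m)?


m = 1/2*128 = 64.
rho = 17/100.
rho*m = 17/100*64 = 10.88.
k = floor(10.88) = 10.

10


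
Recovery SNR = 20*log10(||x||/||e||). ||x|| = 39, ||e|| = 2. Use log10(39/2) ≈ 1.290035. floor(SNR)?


||x||/||e|| = 39/2.
log10(39/2) ≈ 1.290035.
20*log10(||x||/||e||) ≈ 20*1.290035 = 25.8007.
floor(25.8007) = 25.

25
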